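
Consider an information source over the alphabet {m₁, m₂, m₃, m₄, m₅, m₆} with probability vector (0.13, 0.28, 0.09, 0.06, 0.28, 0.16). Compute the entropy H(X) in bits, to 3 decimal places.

H = −Σ pᵢ log₂ pᵢ.
−0.13·log₂(0.13) = 0.3826
−0.28·log₂(0.28) = 0.5142
−0.09·log₂(0.09) = 0.3127
−0.06·log₂(0.06) = 0.2435
−0.28·log₂(0.28) = 0.5142
−0.16·log₂(0.16) = 0.4230
Sum ≈ 2.3903 → 2.390 bits.

2.390 bits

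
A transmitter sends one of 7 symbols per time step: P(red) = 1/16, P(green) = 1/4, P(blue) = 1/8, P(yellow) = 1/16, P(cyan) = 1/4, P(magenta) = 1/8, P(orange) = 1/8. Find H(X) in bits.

2.625 bits

Each probability is a power of 1/2, so log₂(1/p) is an integer.
H = Σ p·log₂(1/p) = 1/16·4 + 1/4·2 + 1/8·3 + 1/16·4 + 1/4·2 + 1/8·3 + 1/8·3 = 2.625 bits.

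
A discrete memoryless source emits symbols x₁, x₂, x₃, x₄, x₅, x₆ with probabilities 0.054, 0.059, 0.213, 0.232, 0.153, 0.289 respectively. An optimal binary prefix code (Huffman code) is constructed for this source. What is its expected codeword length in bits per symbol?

Repeatedly combine the two least-probable nodes; the expected code length is the sum of the merged weights.
merge 27/500 + 59/1000 → 113/1000
merge 113/1000 + 153/1000 → 133/500
merge 213/1000 + 29/125 → 89/200
merge 133/500 + 289/1000 → 111/200
merge 89/200 + 111/200 → 1
L = 113/1000 + 133/500 + 89/200 + 111/200 + 1 = 2379/1000 = 2.379 bits/symbol.

2.379 bits/symbol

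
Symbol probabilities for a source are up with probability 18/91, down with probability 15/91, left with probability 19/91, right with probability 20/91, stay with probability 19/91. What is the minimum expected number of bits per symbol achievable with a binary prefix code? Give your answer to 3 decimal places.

Repeatedly combine the two least-probable nodes; the expected code length is the sum of the merged weights.
merge 15/91 + 18/91 → 33/91
merge 19/91 + 19/91 → 38/91
merge 20/91 + 33/91 → 53/91
merge 38/91 + 53/91 → 1
L = 33/91 + 38/91 + 53/91 + 1 = 215/91 ≈ 2.363 bits/symbol.

2.363 bits/symbol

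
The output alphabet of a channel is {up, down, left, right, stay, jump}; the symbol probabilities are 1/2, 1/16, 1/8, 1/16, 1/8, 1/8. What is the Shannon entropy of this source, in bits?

Each probability is a power of 1/2, so log₂(1/p) is an integer.
H = Σ p·log₂(1/p) = 1/2·1 + 1/16·4 + 1/8·3 + 1/16·4 + 1/8·3 + 1/8·3 = 2.125 bits.

2.125 bits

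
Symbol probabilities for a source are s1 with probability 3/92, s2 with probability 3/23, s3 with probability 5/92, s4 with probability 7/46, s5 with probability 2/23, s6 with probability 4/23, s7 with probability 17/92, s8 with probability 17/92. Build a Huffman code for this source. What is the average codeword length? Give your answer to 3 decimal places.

2.891 bits/symbol

Repeatedly combine the two least-probable nodes; the expected code length is the sum of the merged weights.
merge 3/92 + 5/92 → 2/23
merge 2/23 + 2/23 → 4/23
merge 3/23 + 7/46 → 13/46
merge 4/23 + 4/23 → 8/23
merge 17/92 + 17/92 → 17/46
merge 13/46 + 8/23 → 29/46
merge 17/46 + 29/46 → 1
L = 2/23 + 4/23 + 13/46 + 8/23 + 17/46 + 29/46 + 1 = 133/46 ≈ 2.891 bits/symbol.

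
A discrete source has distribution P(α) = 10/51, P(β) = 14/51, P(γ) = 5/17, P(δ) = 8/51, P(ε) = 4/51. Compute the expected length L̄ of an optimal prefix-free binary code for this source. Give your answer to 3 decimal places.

2.235 bits/symbol

Repeatedly combine the two least-probable nodes; the expected code length is the sum of the merged weights.
merge 4/51 + 8/51 → 4/17
merge 10/51 + 4/17 → 22/51
merge 14/51 + 5/17 → 29/51
merge 22/51 + 29/51 → 1
L = 4/17 + 22/51 + 29/51 + 1 = 38/17 ≈ 2.235 bits/symbol.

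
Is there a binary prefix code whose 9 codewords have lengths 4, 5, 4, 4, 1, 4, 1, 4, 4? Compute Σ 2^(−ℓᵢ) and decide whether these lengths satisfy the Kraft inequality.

1.40625; no

With common denominator 2^5 = 32: Σ 2^(−ℓᵢ) = 2/32 + 1/32 + 2/32 + 2/32 + 16/32 + 2/32 + 16/32 + 2/32 + 2/32 = 45/32 = 1.40625.
Kraft's inequality requires Σ ≤ 1; here Σ = 1.40625 > 1, so no such prefix code exists.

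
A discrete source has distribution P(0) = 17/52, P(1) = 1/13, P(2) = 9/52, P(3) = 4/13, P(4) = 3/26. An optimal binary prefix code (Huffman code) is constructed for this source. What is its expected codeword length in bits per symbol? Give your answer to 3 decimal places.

Repeatedly combine the two least-probable nodes; the expected code length is the sum of the merged weights.
merge 1/13 + 3/26 → 5/26
merge 9/52 + 5/26 → 19/52
merge 4/13 + 17/52 → 33/52
merge 19/52 + 33/52 → 1
L = 5/26 + 19/52 + 33/52 + 1 = 57/26 ≈ 2.192 bits/symbol.

2.192 bits/symbol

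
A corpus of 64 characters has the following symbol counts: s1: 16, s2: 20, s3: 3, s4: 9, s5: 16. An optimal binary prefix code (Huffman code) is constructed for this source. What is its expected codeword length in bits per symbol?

2.1875 bits/symbol

Probabilities are the counts divided by 64.
Repeatedly combine the two least-probable nodes; the expected code length is the sum of the merged weights.
merge 3/64 + 9/64 → 3/16
merge 3/16 + 1/4 → 7/16
merge 1/4 + 5/16 → 9/16
merge 7/16 + 9/16 → 1
L = 3/16 + 7/16 + 9/16 + 1 = 35/16 = 2.1875 bits/symbol.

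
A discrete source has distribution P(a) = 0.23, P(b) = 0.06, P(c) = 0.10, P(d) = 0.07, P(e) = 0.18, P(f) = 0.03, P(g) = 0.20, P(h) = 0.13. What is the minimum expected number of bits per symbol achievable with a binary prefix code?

Repeatedly combine the two least-probable nodes; the expected code length is the sum of the merged weights.
merge 3/100 + 3/50 → 9/100
merge 7/100 + 9/100 → 4/25
merge 1/10 + 13/100 → 23/100
merge 4/25 + 9/50 → 17/50
merge 1/5 + 23/100 → 43/100
merge 23/100 + 17/50 → 57/100
merge 43/100 + 57/100 → 1
L = 9/100 + 4/25 + 23/100 + 17/50 + 43/100 + 57/100 + 1 = 141/50 = 2.82 bits/symbol.

2.82 bits/symbol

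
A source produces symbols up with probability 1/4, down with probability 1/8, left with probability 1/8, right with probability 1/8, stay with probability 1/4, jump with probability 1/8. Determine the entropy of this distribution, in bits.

Each probability is a power of 1/2, so log₂(1/p) is an integer.
H = Σ p·log₂(1/p) = 1/4·2 + 1/8·3 + 1/8·3 + 1/8·3 + 1/4·2 + 1/8·3 = 2.5 bits.

2.5 bits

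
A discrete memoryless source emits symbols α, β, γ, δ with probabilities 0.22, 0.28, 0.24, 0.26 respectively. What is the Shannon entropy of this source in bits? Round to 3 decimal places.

H = −Σ pᵢ log₂ pᵢ.
−0.22·log₂(0.22) = 0.4806
−0.28·log₂(0.28) = 0.5142
−0.24·log₂(0.24) = 0.4941
−0.26·log₂(0.26) = 0.5053
Sum ≈ 1.9942 → 1.994 bits.

1.994 bits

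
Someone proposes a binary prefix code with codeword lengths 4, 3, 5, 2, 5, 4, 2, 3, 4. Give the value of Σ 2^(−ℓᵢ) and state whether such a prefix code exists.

With common denominator 2^5 = 32: Σ 2^(−ℓᵢ) = 2/32 + 4/32 + 1/32 + 8/32 + 1/32 + 2/32 + 8/32 + 4/32 + 2/32 = 32/32 = 1.
Kraft's inequality requires Σ ≤ 1; here Σ = 1 ≤ 1, so such a prefix code exists.

1; yes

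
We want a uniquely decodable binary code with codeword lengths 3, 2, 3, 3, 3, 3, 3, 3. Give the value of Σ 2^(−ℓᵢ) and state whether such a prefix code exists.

1.125; no

With common denominator 2^3 = 8: Σ 2^(−ℓᵢ) = 1/8 + 2/8 + 1/8 + 1/8 + 1/8 + 1/8 + 1/8 + 1/8 = 9/8 = 1.125.
Kraft's inequality requires Σ ≤ 1; here Σ = 1.125 > 1, so no such prefix code exists.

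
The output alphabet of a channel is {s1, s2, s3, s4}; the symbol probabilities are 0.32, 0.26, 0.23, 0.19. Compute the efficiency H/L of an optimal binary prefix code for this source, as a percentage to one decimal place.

Entropy H = −Σ p log₂ p ≈ 1.9742 bits.
Huffman merges: 19/100+23/100→21/50; 13/50+8/25→29/50; 21/50+29/50→1. L = 2 ≈ 2.0000.
Efficiency = H/L = 1.9742/2.0000 = 98.7%.

98.7%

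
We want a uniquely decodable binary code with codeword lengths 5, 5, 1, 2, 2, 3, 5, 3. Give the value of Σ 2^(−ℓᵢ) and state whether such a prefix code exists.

With common denominator 2^5 = 32: Σ 2^(−ℓᵢ) = 1/32 + 1/32 + 16/32 + 8/32 + 8/32 + 4/32 + 1/32 + 4/32 = 43/32 = 1.34375.
Kraft's inequality requires Σ ≤ 1; here Σ = 1.34375 > 1, so no such prefix code exists.

1.34375; no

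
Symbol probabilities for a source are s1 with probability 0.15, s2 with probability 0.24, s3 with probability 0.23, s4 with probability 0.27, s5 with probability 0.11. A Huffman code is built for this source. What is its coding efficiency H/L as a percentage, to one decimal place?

99.7%

Entropy H = −Σ p log₂ p ≈ 2.2527 bits.
Huffman merges: 11/100+3/20→13/50; 23/100+6/25→47/100; 13/50+27/100→53/100; 47/100+53/100→1. L = 113/50 ≈ 2.2600.
Efficiency = H/L = 2.2527/2.2600 = 99.7%.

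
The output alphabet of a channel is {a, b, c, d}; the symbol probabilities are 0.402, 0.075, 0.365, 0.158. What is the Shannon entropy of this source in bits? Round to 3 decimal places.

H = −Σ pᵢ log₂ pᵢ.
−0.402·log₂(0.402) = 0.5285
−0.075·log₂(0.075) = 0.2803
−0.365·log₂(0.365) = 0.5307
−0.158·log₂(0.158) = 0.4206
Sum ≈ 1.7601 → 1.760 bits.

1.760 bits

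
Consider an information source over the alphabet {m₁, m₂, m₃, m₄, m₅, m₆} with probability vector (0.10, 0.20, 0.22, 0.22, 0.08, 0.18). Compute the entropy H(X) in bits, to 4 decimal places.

H = −Σ pᵢ log₂ pᵢ.
−0.10·log₂(0.10) = 0.3322
−0.20·log₂(0.20) = 0.4644
−0.22·log₂(0.22) = 0.4806
−0.22·log₂(0.22) = 0.4806
−0.08·log₂(0.08) = 0.2915
−0.18·log₂(0.18) = 0.4453
Sum ≈ 2.4945 → 2.4945 bits.

2.4945 bits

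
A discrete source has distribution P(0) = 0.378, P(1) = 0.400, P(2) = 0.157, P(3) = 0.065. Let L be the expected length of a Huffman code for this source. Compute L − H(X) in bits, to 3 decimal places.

Entropy H = −Σ p log₂ p ≈ 1.7350 bits.
Huffman merges: 13/200+157/1000→111/500; 111/500+189/500→3/5; 2/5+3/5→1. L = 911/500 ≈ 1.8220.
L − H = 1.8220 − 1.7350 = 0.087 bits.

0.087 bits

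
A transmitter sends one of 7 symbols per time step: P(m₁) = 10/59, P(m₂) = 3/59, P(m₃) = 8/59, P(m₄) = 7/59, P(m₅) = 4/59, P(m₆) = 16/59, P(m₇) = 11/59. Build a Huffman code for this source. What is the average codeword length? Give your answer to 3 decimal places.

2.661 bits/symbol

Repeatedly combine the two least-probable nodes; the expected code length is the sum of the merged weights.
merge 3/59 + 4/59 → 7/59
merge 7/59 + 7/59 → 14/59
merge 8/59 + 10/59 → 18/59
merge 11/59 + 14/59 → 25/59
merge 16/59 + 18/59 → 34/59
merge 25/59 + 34/59 → 1
L = 7/59 + 14/59 + 18/59 + 25/59 + 34/59 + 1 = 157/59 ≈ 2.661 bits/symbol.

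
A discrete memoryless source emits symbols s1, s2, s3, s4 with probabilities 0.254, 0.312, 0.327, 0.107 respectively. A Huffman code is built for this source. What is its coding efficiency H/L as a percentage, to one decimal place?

94.9%

Entropy H = −Σ p log₂ p ≈ 1.8988 bits.
Huffman merges: 107/1000+127/500→361/1000; 39/125+327/1000→639/1000; 361/1000+639/1000→1. L = 2 ≈ 2.0000.
Efficiency = H/L = 1.8988/2.0000 = 94.9%.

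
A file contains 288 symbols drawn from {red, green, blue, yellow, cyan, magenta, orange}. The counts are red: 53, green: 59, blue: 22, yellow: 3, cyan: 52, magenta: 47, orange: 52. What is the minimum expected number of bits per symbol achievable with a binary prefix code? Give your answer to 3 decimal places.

2.698 bits/symbol

Probabilities are the counts divided by 288.
Repeatedly combine the two least-probable nodes; the expected code length is the sum of the merged weights.
merge 1/96 + 11/144 → 25/288
merge 25/288 + 47/288 → 1/4
merge 13/72 + 13/72 → 13/36
merge 53/288 + 59/288 → 7/18
merge 1/4 + 13/36 → 11/18
merge 7/18 + 11/18 → 1
L = 25/288 + 1/4 + 13/36 + 7/18 + 11/18 + 1 = 259/96 ≈ 2.698 bits/symbol.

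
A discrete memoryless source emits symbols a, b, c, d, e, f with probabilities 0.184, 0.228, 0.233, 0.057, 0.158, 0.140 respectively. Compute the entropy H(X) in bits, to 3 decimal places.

2.479 bits

H = −Σ pᵢ log₂ pᵢ.
−0.184·log₂(0.184) = 0.4494
−0.228·log₂(0.228) = 0.4863
−0.233·log₂(0.233) = 0.4897
−0.057·log₂(0.057) = 0.2356
−0.158·log₂(0.158) = 0.4206
−0.140·log₂(0.140) = 0.3971
Sum ≈ 2.4786 → 2.479 bits.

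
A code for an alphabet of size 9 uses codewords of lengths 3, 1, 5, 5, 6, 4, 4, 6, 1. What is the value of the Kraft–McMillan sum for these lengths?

1.34375

With common denominator 2^6 = 64: Σ 2^(−ℓᵢ) = 8/64 + 32/64 + 2/64 + 2/64 + 1/64 + 4/64 + 4/64 + 1/64 + 32/64 = 86/64 = 1.34375.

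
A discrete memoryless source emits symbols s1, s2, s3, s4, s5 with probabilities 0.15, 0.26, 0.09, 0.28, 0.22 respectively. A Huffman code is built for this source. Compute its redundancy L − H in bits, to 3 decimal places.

0.017 bits

Entropy H = −Σ p log₂ p ≈ 2.2233 bits.
Huffman merges: 9/100+3/20→6/25; 11/50+6/25→23/50; 13/50+7/25→27/50; 23/50+27/50→1. L = 56/25 ≈ 2.2400.
L − H = 2.2400 − 2.2233 = 0.017 bits.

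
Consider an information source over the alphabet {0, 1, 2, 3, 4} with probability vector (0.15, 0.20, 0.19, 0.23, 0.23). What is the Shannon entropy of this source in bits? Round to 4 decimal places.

2.3055 bits

H = −Σ pᵢ log₂ pᵢ.
−0.15·log₂(0.15) = 0.4105
−0.20·log₂(0.20) = 0.4644
−0.19·log₂(0.19) = 0.4552
−0.23·log₂(0.23) = 0.4877
−0.23·log₂(0.23) = 0.4877
Sum ≈ 2.3055 → 2.3055 bits.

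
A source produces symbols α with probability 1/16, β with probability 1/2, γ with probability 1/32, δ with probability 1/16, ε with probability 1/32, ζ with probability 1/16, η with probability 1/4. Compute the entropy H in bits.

Each probability is a power of 1/2, so log₂(1/p) is an integer.
H = Σ p·log₂(1/p) = 1/16·4 + 1/2·1 + 1/32·5 + 1/16·4 + 1/32·5 + 1/16·4 + 1/4·2 = 2.0625 bits.

2.0625 bits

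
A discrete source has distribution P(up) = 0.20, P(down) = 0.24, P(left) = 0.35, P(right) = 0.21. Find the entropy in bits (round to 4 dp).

1.9614 bits

H = −Σ pᵢ log₂ pᵢ.
−0.20·log₂(0.20) = 0.4644
−0.24·log₂(0.24) = 0.4941
−0.35·log₂(0.35) = 0.5301
−0.21·log₂(0.21) = 0.4728
Sum ≈ 1.9614 → 1.9614 bits.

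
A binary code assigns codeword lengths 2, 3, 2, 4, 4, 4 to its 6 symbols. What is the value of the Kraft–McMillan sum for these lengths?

With common denominator 2^4 = 16: Σ 2^(−ℓᵢ) = 4/16 + 2/16 + 4/16 + 1/16 + 1/16 + 1/16 = 13/16 = 0.8125.

0.8125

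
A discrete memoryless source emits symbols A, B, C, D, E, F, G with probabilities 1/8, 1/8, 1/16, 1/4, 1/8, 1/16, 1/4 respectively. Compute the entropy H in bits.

2.625 bits

Each probability is a power of 1/2, so log₂(1/p) is an integer.
H = Σ p·log₂(1/p) = 1/8·3 + 1/8·3 + 1/16·4 + 1/4·2 + 1/8·3 + 1/16·4 + 1/4·2 = 2.625 bits.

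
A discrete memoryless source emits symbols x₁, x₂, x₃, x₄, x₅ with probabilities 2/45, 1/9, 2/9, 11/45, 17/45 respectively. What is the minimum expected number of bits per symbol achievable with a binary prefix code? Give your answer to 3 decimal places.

Repeatedly combine the two least-probable nodes; the expected code length is the sum of the merged weights.
merge 2/45 + 1/9 → 7/45
merge 7/45 + 2/9 → 17/45
merge 11/45 + 17/45 → 28/45
merge 17/45 + 28/45 → 1
L = 7/45 + 17/45 + 28/45 + 1 = 97/45 ≈ 2.156 bits/symbol.

2.156 bits/symbol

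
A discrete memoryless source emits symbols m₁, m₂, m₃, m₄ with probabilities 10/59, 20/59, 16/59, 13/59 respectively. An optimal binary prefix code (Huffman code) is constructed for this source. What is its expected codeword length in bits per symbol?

2 bits/symbol

Repeatedly combine the two least-probable nodes; the expected code length is the sum of the merged weights.
merge 10/59 + 13/59 → 23/59
merge 16/59 + 20/59 → 36/59
merge 23/59 + 36/59 → 1
L = 23/59 + 36/59 + 1 = 2 bits/symbol.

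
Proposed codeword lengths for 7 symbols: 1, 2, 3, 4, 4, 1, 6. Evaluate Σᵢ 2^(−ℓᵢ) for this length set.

With common denominator 2^6 = 64: Σ 2^(−ℓᵢ) = 32/64 + 16/64 + 8/64 + 4/64 + 4/64 + 32/64 + 1/64 = 97/64 = 1.515625.

1.515625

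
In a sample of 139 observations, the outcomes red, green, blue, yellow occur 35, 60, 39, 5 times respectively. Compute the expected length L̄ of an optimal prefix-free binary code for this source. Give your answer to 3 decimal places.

1.856 bits/symbol

Probabilities are the counts divided by 139.
Repeatedly combine the two least-probable nodes; the expected code length is the sum of the merged weights.
merge 5/139 + 35/139 → 40/139
merge 39/139 + 40/139 → 79/139
merge 60/139 + 79/139 → 1
L = 40/139 + 79/139 + 1 = 258/139 ≈ 1.856 bits/symbol.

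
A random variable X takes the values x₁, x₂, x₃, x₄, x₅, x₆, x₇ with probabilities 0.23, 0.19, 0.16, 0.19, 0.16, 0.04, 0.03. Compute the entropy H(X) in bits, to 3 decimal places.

H = −Σ pᵢ log₂ pᵢ.
−0.23·log₂(0.23) = 0.4877
−0.19·log₂(0.19) = 0.4552
−0.16·log₂(0.16) = 0.4230
−0.19·log₂(0.19) = 0.4552
−0.16·log₂(0.16) = 0.4230
−0.04·log₂(0.04) = 0.1858
−0.03·log₂(0.03) = 0.1518
Sum ≈ 2.5817 → 2.582 bits.

2.582 bits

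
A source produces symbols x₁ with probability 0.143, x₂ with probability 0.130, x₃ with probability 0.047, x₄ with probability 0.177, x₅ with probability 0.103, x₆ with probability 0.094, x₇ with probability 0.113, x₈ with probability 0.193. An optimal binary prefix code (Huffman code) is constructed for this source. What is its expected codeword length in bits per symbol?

Repeatedly combine the two least-probable nodes; the expected code length is the sum of the merged weights.
merge 47/1000 + 47/500 → 141/1000
merge 103/1000 + 113/1000 → 27/125
merge 13/100 + 141/1000 → 271/1000
merge 143/1000 + 177/1000 → 8/25
merge 193/1000 + 27/125 → 409/1000
merge 271/1000 + 8/25 → 591/1000
merge 409/1000 + 591/1000 → 1
L = 141/1000 + 27/125 + 271/1000 + 8/25 + 409/1000 + 591/1000 + 1 = 737/250 = 2.948 bits/symbol.

2.948 bits/symbol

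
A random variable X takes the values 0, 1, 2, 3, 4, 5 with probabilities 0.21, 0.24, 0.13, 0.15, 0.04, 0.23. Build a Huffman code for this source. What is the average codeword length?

Repeatedly combine the two least-probable nodes; the expected code length is the sum of the merged weights.
merge 1/25 + 13/100 → 17/100
merge 3/20 + 17/100 → 8/25
merge 21/100 + 23/100 → 11/25
merge 6/25 + 8/25 → 14/25
merge 11/25 + 14/25 → 1
L = 17/100 + 8/25 + 11/25 + 14/25 + 1 = 249/100 = 2.49 bits/symbol.

2.49 bits/symbol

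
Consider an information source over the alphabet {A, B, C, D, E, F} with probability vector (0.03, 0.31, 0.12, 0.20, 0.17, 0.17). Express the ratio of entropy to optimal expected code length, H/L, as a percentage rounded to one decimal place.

Entropy H = −Σ p log₂ p ≈ 2.3762 bits.
Huffman merges: 3/100+3/25→3/20; 3/20+17/100→8/25; 17/100+1/5→37/100; 31/100+8/25→63/100; 37/100+63/100→1. L = 247/100 ≈ 2.4700.
Efficiency = H/L = 2.3762/2.4700 = 96.2%.

96.2%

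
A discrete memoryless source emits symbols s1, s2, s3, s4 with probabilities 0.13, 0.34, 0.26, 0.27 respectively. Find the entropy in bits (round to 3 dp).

H = −Σ pᵢ log₂ pᵢ.
−0.13·log₂(0.13) = 0.3826
−0.34·log₂(0.34) = 0.5292
−0.26·log₂(0.26) = 0.5053
−0.27·log₂(0.27) = 0.5100
Sum ≈ 1.9271 → 1.927 bits.

1.927 bits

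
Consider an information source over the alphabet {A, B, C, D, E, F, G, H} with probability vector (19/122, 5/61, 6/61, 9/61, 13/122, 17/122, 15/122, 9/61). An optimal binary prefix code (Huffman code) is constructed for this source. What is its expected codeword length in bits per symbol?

3 bits/symbol

Repeatedly combine the two least-probable nodes; the expected code length is the sum of the merged weights.
merge 5/61 + 6/61 → 11/61
merge 13/122 + 15/122 → 14/61
merge 17/122 + 9/61 → 35/122
merge 9/61 + 19/122 → 37/122
merge 11/61 + 14/61 → 25/61
merge 35/122 + 37/122 → 36/61
merge 25/61 + 36/61 → 1
L = 11/61 + 14/61 + 35/122 + 37/122 + 25/61 + 36/61 + 1 = 3 bits/symbol.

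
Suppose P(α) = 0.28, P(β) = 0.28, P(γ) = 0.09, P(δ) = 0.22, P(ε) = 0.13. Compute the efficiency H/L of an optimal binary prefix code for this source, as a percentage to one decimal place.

99.3%

Entropy H = −Σ p log₂ p ≈ 2.2043 bits.
Huffman merges: 9/100+13/100→11/50; 11/50+11/50→11/25; 7/25+7/25→14/25; 11/25+14/25→1. L = 111/50 ≈ 2.2200.
Efficiency = H/L = 2.2043/2.2200 = 99.3%.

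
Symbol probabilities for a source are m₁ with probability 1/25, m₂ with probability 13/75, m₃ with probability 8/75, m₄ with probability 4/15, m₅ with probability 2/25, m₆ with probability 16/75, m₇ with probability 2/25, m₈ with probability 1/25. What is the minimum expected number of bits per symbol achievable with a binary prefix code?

Repeatedly combine the two least-probable nodes; the expected code length is the sum of the merged weights.
merge 1/25 + 1/25 → 2/25
merge 2/25 + 2/25 → 4/25
merge 2/25 + 8/75 → 14/75
merge 4/25 + 13/75 → 1/3
merge 14/75 + 16/75 → 2/5
merge 4/15 + 1/3 → 3/5
merge 2/5 + 3/5 → 1
L = 2/25 + 4/25 + 14/75 + 1/3 + 2/5 + 3/5 + 1 = 69/25 = 2.76 bits/symbol.

2.76 bits/symbol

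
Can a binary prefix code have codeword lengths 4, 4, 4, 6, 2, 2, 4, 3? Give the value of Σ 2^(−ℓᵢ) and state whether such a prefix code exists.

With common denominator 2^6 = 64: Σ 2^(−ℓᵢ) = 4/64 + 4/64 + 4/64 + 1/64 + 16/64 + 16/64 + 4/64 + 8/64 = 57/64 = 0.890625.
Kraft's inequality requires Σ ≤ 1; here Σ = 0.890625 ≤ 1, so such a prefix code exists.

0.890625; yes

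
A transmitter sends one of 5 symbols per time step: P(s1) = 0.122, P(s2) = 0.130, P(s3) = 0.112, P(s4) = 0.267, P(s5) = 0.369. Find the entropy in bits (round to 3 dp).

2.146 bits

H = −Σ pᵢ log₂ pᵢ.
−0.122·log₂(0.122) = 0.3703
−0.130·log₂(0.130) = 0.3826
−0.112·log₂(0.112) = 0.3537
−0.267·log₂(0.267) = 0.5087
−0.369·log₂(0.369) = 0.5307
Sum ≈ 2.1461 → 2.146 bits.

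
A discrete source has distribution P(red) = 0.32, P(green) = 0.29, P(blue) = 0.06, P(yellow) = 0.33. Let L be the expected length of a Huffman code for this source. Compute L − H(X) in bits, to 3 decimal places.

Entropy H = −Σ p log₂ p ≈ 1.8153 bits.
Huffman merges: 3/50+29/100→7/20; 8/25+33/100→13/20; 7/20+13/20→1. L = 2 ≈ 2.0000.
L − H = 2.0000 − 1.8153 = 0.185 bits.

0.185 bits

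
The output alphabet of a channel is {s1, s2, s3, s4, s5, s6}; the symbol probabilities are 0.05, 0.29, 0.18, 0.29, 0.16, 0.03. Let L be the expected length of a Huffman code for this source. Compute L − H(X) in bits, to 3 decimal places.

0.048 bits

Entropy H = −Σ p log₂ p ≈ 2.2720 bits.
Huffman merges: 3/100+1/20→2/25; 2/25+4/25→6/25; 9/50+6/25→21/50; 29/100+29/100→29/50; 21/50+29/50→1. L = 58/25 ≈ 2.3200.
L − H = 2.3200 − 2.2720 = 0.048 bits.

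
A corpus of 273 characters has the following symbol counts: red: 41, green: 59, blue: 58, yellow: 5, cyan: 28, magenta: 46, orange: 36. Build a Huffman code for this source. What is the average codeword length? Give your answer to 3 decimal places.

2.692 bits/symbol

Probabilities are the counts divided by 273.
Repeatedly combine the two least-probable nodes; the expected code length is the sum of the merged weights.
merge 5/273 + 4/39 → 11/91
merge 11/91 + 12/91 → 23/91
merge 41/273 + 46/273 → 29/91
merge 58/273 + 59/273 → 3/7
merge 23/91 + 29/91 → 4/7
merge 3/7 + 4/7 → 1
L = 11/91 + 23/91 + 29/91 + 3/7 + 4/7 + 1 = 35/13 ≈ 2.692 bits/symbol.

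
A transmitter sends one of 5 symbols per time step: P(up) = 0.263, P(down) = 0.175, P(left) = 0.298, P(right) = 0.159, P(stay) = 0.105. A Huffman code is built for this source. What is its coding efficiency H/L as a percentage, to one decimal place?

98.5%

Entropy H = −Σ p log₂ p ≈ 2.2305 bits.
Huffman merges: 21/200+159/1000→33/125; 7/40+263/1000→219/500; 33/125+149/500→281/500; 219/500+281/500→1. L = 283/125 ≈ 2.2640.
Efficiency = H/L = 2.2305/2.2640 = 98.5%.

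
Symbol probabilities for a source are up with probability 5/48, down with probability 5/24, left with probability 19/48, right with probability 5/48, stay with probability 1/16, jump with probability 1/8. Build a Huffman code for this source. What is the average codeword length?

Repeatedly combine the two least-probable nodes; the expected code length is the sum of the merged weights.
merge 1/16 + 5/48 → 1/6
merge 5/48 + 1/8 → 11/48
merge 1/6 + 5/24 → 3/8
merge 11/48 + 3/8 → 29/48
merge 19/48 + 29/48 → 1
L = 1/6 + 11/48 + 3/8 + 29/48 + 1 = 19/8 = 2.375 bits/symbol.

2.375 bits/symbol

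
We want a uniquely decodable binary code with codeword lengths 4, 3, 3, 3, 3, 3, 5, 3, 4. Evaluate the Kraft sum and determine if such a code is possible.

0.90625; yes

With common denominator 2^5 = 32: Σ 2^(−ℓᵢ) = 2/32 + 4/32 + 4/32 + 4/32 + 4/32 + 4/32 + 1/32 + 4/32 + 2/32 = 29/32 = 0.90625.
Kraft's inequality requires Σ ≤ 1; here Σ = 0.90625 ≤ 1, so such a prefix code exists.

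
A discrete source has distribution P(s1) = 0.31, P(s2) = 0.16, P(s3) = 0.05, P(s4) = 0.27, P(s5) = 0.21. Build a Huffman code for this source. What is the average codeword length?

2.21 bits/symbol

Repeatedly combine the two least-probable nodes; the expected code length is the sum of the merged weights.
merge 1/20 + 4/25 → 21/100
merge 21/100 + 21/100 → 21/50
merge 27/100 + 31/100 → 29/50
merge 21/50 + 29/50 → 1
L = 21/100 + 21/50 + 29/50 + 1 = 221/100 = 2.21 bits/symbol.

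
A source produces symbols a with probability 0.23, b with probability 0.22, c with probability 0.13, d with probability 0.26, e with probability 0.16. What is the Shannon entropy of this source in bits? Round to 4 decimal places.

2.2792 bits

H = −Σ pᵢ log₂ pᵢ.
−0.23·log₂(0.23) = 0.4877
−0.22·log₂(0.22) = 0.4806
−0.13·log₂(0.13) = 0.3826
−0.26·log₂(0.26) = 0.5053
−0.16·log₂(0.16) = 0.4230
Sum ≈ 2.2792 → 2.2792 bits.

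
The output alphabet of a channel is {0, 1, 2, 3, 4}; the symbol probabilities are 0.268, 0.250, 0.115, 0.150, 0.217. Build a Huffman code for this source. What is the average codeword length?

Repeatedly combine the two least-probable nodes; the expected code length is the sum of the merged weights.
merge 23/200 + 3/20 → 53/200
merge 217/1000 + 1/4 → 467/1000
merge 53/200 + 67/250 → 533/1000
merge 467/1000 + 533/1000 → 1
L = 53/200 + 467/1000 + 533/1000 + 1 = 453/200 = 2.265 bits/symbol.

2.265 bits/symbol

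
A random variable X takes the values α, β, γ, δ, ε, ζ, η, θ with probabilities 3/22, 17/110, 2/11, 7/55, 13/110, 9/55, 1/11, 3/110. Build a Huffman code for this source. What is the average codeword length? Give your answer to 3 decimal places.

Repeatedly combine the two least-probable nodes; the expected code length is the sum of the merged weights.
merge 3/110 + 1/11 → 13/110
merge 13/110 + 13/110 → 13/55
merge 7/55 + 3/22 → 29/110
merge 17/110 + 9/55 → 7/22
merge 2/11 + 13/55 → 23/55
merge 29/110 + 7/22 → 32/55
merge 23/55 + 32/55 → 1
L = 13/110 + 13/55 + 29/110 + 7/22 + 23/55 + 32/55 + 1 = 323/110 ≈ 2.936 bits/symbol.

2.936 bits/symbol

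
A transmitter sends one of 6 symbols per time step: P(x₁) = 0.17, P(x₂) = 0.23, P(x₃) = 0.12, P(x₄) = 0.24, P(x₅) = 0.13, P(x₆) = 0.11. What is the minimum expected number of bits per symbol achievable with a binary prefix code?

Repeatedly combine the two least-probable nodes; the expected code length is the sum of the merged weights.
merge 11/100 + 3/25 → 23/100
merge 13/100 + 17/100 → 3/10
merge 23/100 + 23/100 → 23/50
merge 6/25 + 3/10 → 27/50
merge 23/50 + 27/50 → 1
L = 23/100 + 3/10 + 23/50 + 27/50 + 1 = 253/100 = 2.53 bits/symbol.

2.53 bits/symbol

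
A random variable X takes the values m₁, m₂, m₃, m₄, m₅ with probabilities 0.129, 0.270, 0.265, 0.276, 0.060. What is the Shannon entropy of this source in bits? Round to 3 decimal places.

H = −Σ pᵢ log₂ pᵢ.
−0.129·log₂(0.129) = 0.3811
−0.270·log₂(0.270) = 0.5100
−0.265·log₂(0.265) = 0.5077
−0.276·log₂(0.276) = 0.5126
−0.060·log₂(0.060) = 0.2435
Sum ≈ 2.1550 → 2.155 bits.

2.155 bits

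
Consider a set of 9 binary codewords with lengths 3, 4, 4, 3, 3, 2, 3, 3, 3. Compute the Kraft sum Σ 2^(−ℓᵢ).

1.125

With common denominator 2^4 = 16: Σ 2^(−ℓᵢ) = 2/16 + 1/16 + 1/16 + 2/16 + 2/16 + 4/16 + 2/16 + 2/16 + 2/16 = 18/16 = 1.125.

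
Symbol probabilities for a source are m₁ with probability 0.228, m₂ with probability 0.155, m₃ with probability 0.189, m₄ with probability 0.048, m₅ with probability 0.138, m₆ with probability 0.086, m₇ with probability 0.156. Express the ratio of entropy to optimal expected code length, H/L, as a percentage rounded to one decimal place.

Entropy H = −Σ p log₂ p ≈ 2.6846 bits.
Huffman merges: 6/125+43/500→67/500; 67/500+69/500→34/125; 31/200+39/250→311/1000; 189/1000+57/250→417/1000; 34/125+311/1000→583/1000; 417/1000+583/1000→1. L = 2717/1000 ≈ 2.7170.
Efficiency = H/L = 2.6846/2.7170 = 98.8%.

98.8%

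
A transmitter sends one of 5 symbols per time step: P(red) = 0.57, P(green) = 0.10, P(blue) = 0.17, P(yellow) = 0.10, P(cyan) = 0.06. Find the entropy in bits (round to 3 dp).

H = −Σ pᵢ log₂ pᵢ.
−0.57·log₂(0.57) = 0.4623
−0.10·log₂(0.10) = 0.3322
−0.17·log₂(0.17) = 0.4346
−0.10·log₂(0.10) = 0.3322
−0.06·log₂(0.06) = 0.2435
Sum ≈ 1.8048 → 1.805 bits.

1.805 bits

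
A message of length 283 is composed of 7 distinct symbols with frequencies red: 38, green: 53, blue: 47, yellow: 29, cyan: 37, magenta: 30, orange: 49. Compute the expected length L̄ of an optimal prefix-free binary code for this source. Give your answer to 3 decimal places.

2.813 bits/symbol

Probabilities are the counts divided by 283.
Repeatedly combine the two least-probable nodes; the expected code length is the sum of the merged weights.
merge 29/283 + 30/283 → 59/283
merge 37/283 + 38/283 → 75/283
merge 47/283 + 49/283 → 96/283
merge 53/283 + 59/283 → 112/283
merge 75/283 + 96/283 → 171/283
merge 112/283 + 171/283 → 1
L = 59/283 + 75/283 + 96/283 + 112/283 + 171/283 + 1 = 796/283 ≈ 2.813 bits/symbol.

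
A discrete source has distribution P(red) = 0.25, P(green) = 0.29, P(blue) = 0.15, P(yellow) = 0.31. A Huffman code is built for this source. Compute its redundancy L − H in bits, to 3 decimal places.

0.048 bits

Entropy H = −Σ p log₂ p ≈ 1.9522 bits.
Huffman merges: 3/20+1/4→2/5; 29/100+31/100→3/5; 2/5+3/5→1. L = 2 ≈ 2.0000.
L − H = 2.0000 − 1.9522 = 0.048 bits.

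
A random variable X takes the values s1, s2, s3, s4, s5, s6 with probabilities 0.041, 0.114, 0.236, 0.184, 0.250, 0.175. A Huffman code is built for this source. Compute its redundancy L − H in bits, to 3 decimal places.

Entropy H = −Σ p log₂ p ≈ 2.4271 bits.
Huffman merges: 41/1000+57/500→31/200; 31/200+7/40→33/100; 23/125+59/250→21/50; 1/4+33/100→29/50; 21/50+29/50→1. L = 497/200 ≈ 2.4850.
L − H = 2.4850 − 2.4271 = 0.058 bits.

0.058 bits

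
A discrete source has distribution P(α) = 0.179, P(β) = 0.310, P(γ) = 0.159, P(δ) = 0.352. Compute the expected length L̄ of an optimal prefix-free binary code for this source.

1.986 bits/symbol

Repeatedly combine the two least-probable nodes; the expected code length is the sum of the merged weights.
merge 159/1000 + 179/1000 → 169/500
merge 31/100 + 169/500 → 81/125
merge 44/125 + 81/125 → 1
L = 169/500 + 81/125 + 1 = 993/500 = 1.986 bits/symbol.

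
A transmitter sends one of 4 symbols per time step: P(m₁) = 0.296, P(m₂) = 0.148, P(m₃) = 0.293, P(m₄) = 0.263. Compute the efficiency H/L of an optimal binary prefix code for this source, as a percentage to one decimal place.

Entropy H = −Σ p log₂ p ≈ 1.9535 bits.
Huffman merges: 37/250+263/1000→411/1000; 293/1000+37/125→589/1000; 411/1000+589/1000→1. L = 2 ≈ 2.0000.
Efficiency = H/L = 1.9535/2.0000 = 97.7%.

97.7%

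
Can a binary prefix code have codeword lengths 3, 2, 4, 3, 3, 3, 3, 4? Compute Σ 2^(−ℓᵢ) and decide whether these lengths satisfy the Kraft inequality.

1; yes

With common denominator 2^4 = 16: Σ 2^(−ℓᵢ) = 2/16 + 4/16 + 1/16 + 2/16 + 2/16 + 2/16 + 2/16 + 1/16 = 16/16 = 1.
Kraft's inequality requires Σ ≤ 1; here Σ = 1 ≤ 1, so such a prefix code exists.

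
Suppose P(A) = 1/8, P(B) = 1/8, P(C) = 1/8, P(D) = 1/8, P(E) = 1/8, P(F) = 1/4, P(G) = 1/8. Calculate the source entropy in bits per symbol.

Each probability is a power of 1/2, so log₂(1/p) is an integer.
H = Σ p·log₂(1/p) = 1/8·3 + 1/8·3 + 1/8·3 + 1/8·3 + 1/8·3 + 1/4·2 + 1/8·3 = 2.75 bits.

2.75 bits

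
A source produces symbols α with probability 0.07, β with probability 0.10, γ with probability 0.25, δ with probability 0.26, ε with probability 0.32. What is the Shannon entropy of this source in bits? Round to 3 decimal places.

H = −Σ pᵢ log₂ pᵢ.
−0.07·log₂(0.07) = 0.2686
−0.10·log₂(0.10) = 0.3322
−0.25·log₂(0.25) = 0.5000
−0.26·log₂(0.26) = 0.5053
−0.32·log₂(0.32) = 0.5260
Sum ≈ 2.1321 → 2.132 bits.

2.132 bits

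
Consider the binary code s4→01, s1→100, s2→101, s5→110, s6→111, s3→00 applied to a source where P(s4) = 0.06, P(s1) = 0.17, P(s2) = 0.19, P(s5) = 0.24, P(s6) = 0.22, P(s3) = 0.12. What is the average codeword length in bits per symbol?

L̄ = Σ pᵢ·ℓᵢ = 0.06·2 + 0.17·3 + 0.19·3 + 0.24·3 + 0.22·3 + 0.12·2 = 2.82 bits/symbol.

2.82 bits/symbol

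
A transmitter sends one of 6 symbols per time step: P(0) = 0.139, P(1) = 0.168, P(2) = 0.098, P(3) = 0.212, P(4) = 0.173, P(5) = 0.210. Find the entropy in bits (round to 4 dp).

2.5416 bits

H = −Σ pᵢ log₂ pᵢ.
−0.139·log₂(0.139) = 0.3957
−0.168·log₂(0.168) = 0.4323
−0.098·log₂(0.098) = 0.3284
−0.212·log₂(0.212) = 0.4744
−0.173·log₂(0.173) = 0.4379
−0.210·log₂(0.210) = 0.4728
Sum ≈ 2.5416 → 2.5416 bits.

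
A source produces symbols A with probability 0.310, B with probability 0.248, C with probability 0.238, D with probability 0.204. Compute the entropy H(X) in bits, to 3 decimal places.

1.983 bits

H = −Σ pᵢ log₂ pᵢ.
−0.310·log₂(0.310) = 0.5238
−0.248·log₂(0.248) = 0.4989
−0.238·log₂(0.238) = 0.4929
−0.204·log₂(0.204) = 0.4678
Sum ≈ 1.9834 → 1.983 bits.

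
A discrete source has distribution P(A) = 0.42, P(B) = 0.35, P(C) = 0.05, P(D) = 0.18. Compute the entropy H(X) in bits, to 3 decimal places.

1.717 bits

H = −Σ pᵢ log₂ pᵢ.
−0.42·log₂(0.42) = 0.5256
−0.35·log₂(0.35) = 0.5301
−0.05·log₂(0.05) = 0.2161
−0.18·log₂(0.18) = 0.4453
Sum ≈ 1.7172 → 1.717 bits.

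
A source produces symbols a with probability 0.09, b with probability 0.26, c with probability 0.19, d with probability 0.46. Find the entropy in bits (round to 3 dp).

H = −Σ pᵢ log₂ pᵢ.
−0.09·log₂(0.09) = 0.3127
−0.26·log₂(0.26) = 0.5053
−0.19·log₂(0.19) = 0.4552
−0.46·log₂(0.46) = 0.5153
Sum ≈ 1.7885 → 1.789 bits.

1.789 bits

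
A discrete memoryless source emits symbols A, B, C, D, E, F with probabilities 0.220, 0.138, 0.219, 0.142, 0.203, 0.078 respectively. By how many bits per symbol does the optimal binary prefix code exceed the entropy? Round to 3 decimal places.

0.052 bits

Entropy H = −Σ p log₂ p ≈ 2.5086 bits.
Huffman merges: 39/500+69/500→27/125; 71/500+203/1000→69/200; 27/125+219/1000→87/200; 11/50+69/200→113/200; 87/200+113/200→1. L = 2561/1000 ≈ 2.5610.
L − H = 2.5610 − 2.5086 = 0.052 bits.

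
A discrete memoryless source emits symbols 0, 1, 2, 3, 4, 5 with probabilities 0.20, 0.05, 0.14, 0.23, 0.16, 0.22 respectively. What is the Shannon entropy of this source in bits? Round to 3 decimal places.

H = −Σ pᵢ log₂ pᵢ.
−0.20·log₂(0.20) = 0.4644
−0.05·log₂(0.05) = 0.2161
−0.14·log₂(0.14) = 0.3971
−0.23·log₂(0.23) = 0.4877
−0.16·log₂(0.16) = 0.4230
−0.22·log₂(0.22) = 0.4806
Sum ≈ 2.4689 → 2.469 bits.

2.469 bits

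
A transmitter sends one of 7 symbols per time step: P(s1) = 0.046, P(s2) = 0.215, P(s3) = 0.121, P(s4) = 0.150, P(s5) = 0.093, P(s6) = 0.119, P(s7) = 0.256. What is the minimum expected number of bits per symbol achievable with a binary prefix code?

2.668 bits/symbol

Repeatedly combine the two least-probable nodes; the expected code length is the sum of the merged weights.
merge 23/500 + 93/1000 → 139/1000
merge 119/1000 + 121/1000 → 6/25
merge 139/1000 + 3/20 → 289/1000
merge 43/200 + 6/25 → 91/200
merge 32/125 + 289/1000 → 109/200
merge 91/200 + 109/200 → 1
L = 139/1000 + 6/25 + 289/1000 + 91/200 + 109/200 + 1 = 667/250 = 2.668 bits/symbol.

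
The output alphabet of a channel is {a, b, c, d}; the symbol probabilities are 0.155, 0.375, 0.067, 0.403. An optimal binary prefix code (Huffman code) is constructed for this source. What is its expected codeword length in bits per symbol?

Repeatedly combine the two least-probable nodes; the expected code length is the sum of the merged weights.
merge 67/1000 + 31/200 → 111/500
merge 111/500 + 3/8 → 597/1000
merge 403/1000 + 597/1000 → 1
L = 111/500 + 597/1000 + 1 = 1819/1000 = 1.819 bits/symbol.

1.819 bits/symbol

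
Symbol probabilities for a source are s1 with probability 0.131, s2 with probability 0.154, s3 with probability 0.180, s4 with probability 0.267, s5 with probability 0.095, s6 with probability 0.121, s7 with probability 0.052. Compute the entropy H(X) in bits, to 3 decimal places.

2.667 bits

H = −Σ pᵢ log₂ pᵢ.
−0.131·log₂(0.131) = 0.3841
−0.154·log₂(0.154) = 0.4156
−0.180·log₂(0.180) = 0.4453
−0.267·log₂(0.267) = 0.5087
−0.095·log₂(0.095) = 0.3226
−0.121·log₂(0.121) = 0.3687
−0.052·log₂(0.052) = 0.2218
Sum ≈ 2.6668 → 2.667 bits.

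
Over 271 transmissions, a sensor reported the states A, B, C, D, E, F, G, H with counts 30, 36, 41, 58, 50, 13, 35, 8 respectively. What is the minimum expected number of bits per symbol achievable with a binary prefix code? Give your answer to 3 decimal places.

2.863 bits/symbol

Probabilities are the counts divided by 271.
Repeatedly combine the two least-probable nodes; the expected code length is the sum of the merged weights.
merge 8/271 + 13/271 → 21/271
merge 21/271 + 30/271 → 51/271
merge 35/271 + 36/271 → 71/271
merge 41/271 + 50/271 → 91/271
merge 51/271 + 58/271 → 109/271
merge 71/271 + 91/271 → 162/271
merge 109/271 + 162/271 → 1
L = 21/271 + 51/271 + 71/271 + 91/271 + 109/271 + 162/271 + 1 = 776/271 ≈ 2.863 bits/symbol.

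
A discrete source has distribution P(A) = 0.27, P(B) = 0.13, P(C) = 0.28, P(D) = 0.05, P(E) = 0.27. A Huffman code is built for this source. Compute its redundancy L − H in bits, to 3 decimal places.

0.047 bits

Entropy H = −Σ p log₂ p ≈ 2.1330 bits.
Huffman merges: 1/20+13/100→9/50; 9/50+27/100→9/20; 27/100+7/25→11/20; 9/20+11/20→1. L = 109/50 ≈ 2.1800.
L − H = 2.1800 − 2.1330 = 0.047 bits.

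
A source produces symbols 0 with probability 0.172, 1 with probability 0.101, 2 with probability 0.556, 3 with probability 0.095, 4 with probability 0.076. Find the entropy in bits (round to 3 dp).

1.847 bits

H = −Σ pᵢ log₂ pᵢ.
−0.172·log₂(0.172) = 0.4368
−0.101·log₂(0.101) = 0.3341
−0.556·log₂(0.556) = 0.4708
−0.095·log₂(0.095) = 0.3226
−0.076·log₂(0.076) = 0.2826
Sum ≈ 1.8469 → 1.847 bits.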